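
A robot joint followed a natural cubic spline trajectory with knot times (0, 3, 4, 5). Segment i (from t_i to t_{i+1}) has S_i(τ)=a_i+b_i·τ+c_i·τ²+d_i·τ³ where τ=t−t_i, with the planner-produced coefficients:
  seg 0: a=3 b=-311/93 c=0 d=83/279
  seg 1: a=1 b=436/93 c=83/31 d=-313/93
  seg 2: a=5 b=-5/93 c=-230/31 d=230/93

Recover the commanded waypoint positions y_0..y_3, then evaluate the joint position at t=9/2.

y_0=3 y_1=1 y_2=5 y_3=0
S(9/2) = 425/124

y_0 = S_0(0) = a_0 = 3
y_1 = S_1(0) = a_1 = 1
y_2 = S_2(0) = a_2 = 5
y_3 = S_2(1) = 0
t_q=9/2 is in segment 2 (τ=1/2); S_2(τ)=425/124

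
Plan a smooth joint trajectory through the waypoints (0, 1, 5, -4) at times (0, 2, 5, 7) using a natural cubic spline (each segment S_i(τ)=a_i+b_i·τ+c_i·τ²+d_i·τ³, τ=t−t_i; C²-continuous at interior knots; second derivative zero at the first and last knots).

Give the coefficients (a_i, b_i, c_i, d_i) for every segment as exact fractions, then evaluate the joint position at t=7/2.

Δ: Δ0=1/2, Δ1=4/3, Δ2=-9/2
row 1: diag=10, rhs=5; c'=3/10, d'=1/2
row 2: denom=10−3·3/10=91/10; d'=(-35−3·1/2)/(91/10)=-365/91
back: M2=-365/91
back: M1=1/2−3/10·-365/91=155/91
M: M0=0, M1=155/91, M2=-365/91, M3=0
seg 0: a=0, c=M0/2=0, d=(M1−M0)/(6·2)=155/1092, b=Δ0−h0·(2M0+M1)/6=-37/546
seg 1: a=1, c=M1/2=155/182, d=(M2−M1)/(6·3)=-20/63, b=Δ1−h1·(2M1+M2)/6=893/546
seg 2: a=5, c=M2/2=-365/182, d=(M3−M2)/(6·2)=365/1092, b=Δ2−h2·(2M2+M3)/6=-997/546
t_q=7/2 → seg 1, τ=3/2; S=1+893/546·τ+155/182·τ²+-20/63·τ³=447/104

  seg 0: a=0 b=-37/546 c=0 d=155/1092
  seg 1: a=1 b=893/546 c=155/182 d=-20/63
  seg 2: a=5 b=-997/546 c=-365/182 d=365/1092
S(7/2) = 447/104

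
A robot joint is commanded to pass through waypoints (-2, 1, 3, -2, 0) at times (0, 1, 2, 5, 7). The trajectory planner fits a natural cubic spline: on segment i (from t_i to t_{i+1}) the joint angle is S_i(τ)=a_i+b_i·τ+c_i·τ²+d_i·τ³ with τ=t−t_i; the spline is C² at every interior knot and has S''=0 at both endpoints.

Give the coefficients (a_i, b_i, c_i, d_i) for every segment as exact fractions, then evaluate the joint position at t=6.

Δ: Δ0=3, Δ1=2, Δ2=-5/3, Δ3=1
row 1: diag=4, rhs=-6; c'=1/4, d'=-3/2
row 2: denom=8−1·1/4=31/4; d'=(-22−1·-3/2)/(31/4)=-82/31
row 3: denom=10−3·12/31=274/31; d'=(16−3·-82/31)/(274/31)=371/137
back: M3=371/137
back: M2=-82/31−12/31·371/137=-506/137
back: M1=-3/2−1/4·-506/137=-79/137
M: M0=0, M1=-79/137, M2=-506/137, M3=371/137, M4=0
seg 0: a=-2, c=M0/2=0, d=(M1−M0)/(6·1)=-79/822, b=Δ0−h0·(2M0+M1)/6=2545/822
seg 1: a=1, c=M1/2=-79/274, d=(M2−M1)/(6·1)=-427/822, b=Δ1−h1·(2M1+M2)/6=1154/411
seg 2: a=3, c=M2/2=-253/137, d=(M3−M2)/(6·3)=877/2466, b=Δ2−h2·(2M2+M3)/6=553/822
seg 3: a=-2, c=M3/2=371/274, d=(M4−M3)/(6·2)=-371/1644, b=Δ3−h3·(2M3+M4)/6=-331/411
t_q=6 → seg 3, τ=1; S=-2+-331/411·τ+371/274·τ²+-371/1644·τ³=-919/548

  seg 0: a=-2 b=2545/822 c=0 d=-79/822
  seg 1: a=1 b=1154/411 c=-79/274 d=-427/822
  seg 2: a=3 b=553/822 c=-253/137 d=877/2466
  seg 3: a=-2 b=-331/411 c=371/274 d=-371/1644
S(6) = -919/548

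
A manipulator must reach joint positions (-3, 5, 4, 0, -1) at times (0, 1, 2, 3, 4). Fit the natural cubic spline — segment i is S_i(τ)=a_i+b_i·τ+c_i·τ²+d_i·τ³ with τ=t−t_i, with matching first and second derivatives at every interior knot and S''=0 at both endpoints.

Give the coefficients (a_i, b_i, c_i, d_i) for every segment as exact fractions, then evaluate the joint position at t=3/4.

Δ: Δ0=8, Δ1=-1, Δ2=-4, Δ3=-1
row 1: diag=4, rhs=-54; c'=1/4, d'=-27/2
row 2: denom=4−1·1/4=15/4; d'=(-18−1·-27/2)/(15/4)=-6/5
row 3: denom=4−1·4/15=56/15; d'=(18−1·-6/5)/(56/15)=36/7
back: M3=36/7
back: M2=-6/5−4/15·36/7=-18/7
back: M1=-27/2−1/4·-18/7=-90/7
M: M0=0, M1=-90/7, M2=-18/7, M3=36/7, M4=0
seg 0: a=-3, c=M0/2=0, d=(M1−M0)/(6·1)=-15/7, b=Δ0−h0·(2M0+M1)/6=71/7
seg 1: a=5, c=M1/2=-45/7, d=(M2−M1)/(6·1)=12/7, b=Δ1−h1·(2M1+M2)/6=26/7
seg 2: a=4, c=M2/2=-9/7, d=(M3−M2)/(6·1)=9/7, b=Δ2−h2·(2M2+M3)/6=-4
seg 3: a=0, c=M3/2=18/7, d=(M4−M3)/(6·1)=-6/7, b=Δ3−h3·(2M3+M4)/6=-19/7
t_q=3/4 → seg 0, τ=3/4; S=-3+71/7·τ+0·τ²+-15/7·τ³=237/64

  seg 0: a=-3 b=71/7 c=0 d=-15/7
  seg 1: a=5 b=26/7 c=-45/7 d=12/7
  seg 2: a=4 b=-4 c=-9/7 d=9/7
  seg 3: a=0 b=-19/7 c=18/7 d=-6/7
S(3/4) = 237/64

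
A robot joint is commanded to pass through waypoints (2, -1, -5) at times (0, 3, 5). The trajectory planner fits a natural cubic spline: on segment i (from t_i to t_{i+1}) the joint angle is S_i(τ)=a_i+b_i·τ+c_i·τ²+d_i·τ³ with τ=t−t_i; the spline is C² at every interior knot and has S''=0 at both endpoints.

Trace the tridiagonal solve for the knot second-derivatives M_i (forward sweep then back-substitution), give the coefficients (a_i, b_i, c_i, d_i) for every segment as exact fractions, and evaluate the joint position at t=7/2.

Δ: Δ0=-1, Δ1=-2
row 1: diag=10, rhs=-6; c'=1/5, d'=-3/5
back: M1=-3/5
M: M0=0, M1=-3/5, M2=0
seg 0: a=2, c=M0/2=0, d=(M1−M0)/(6·3)=-1/30, b=Δ0−h0·(2M0+M1)/6=-7/10
seg 1: a=-1, c=M1/2=-3/10, d=(M2−M1)/(6·2)=1/20, b=Δ1−h1·(2M1+M2)/6=-8/5
t_q=7/2 → seg 1, τ=1/2; S=-1+-8/5·τ+-3/10·τ²+1/20·τ³=-299/160

  seg 0: a=2 b=-7/10 c=0 d=-1/30
  seg 1: a=-1 b=-8/5 c=-3/10 d=1/20
S(7/2) = -299/160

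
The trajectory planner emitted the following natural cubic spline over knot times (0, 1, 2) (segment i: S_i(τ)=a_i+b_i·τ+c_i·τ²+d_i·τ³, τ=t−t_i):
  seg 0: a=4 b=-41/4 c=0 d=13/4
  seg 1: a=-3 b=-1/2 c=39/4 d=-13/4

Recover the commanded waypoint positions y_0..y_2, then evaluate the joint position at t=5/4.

y_0=4 y_1=-3 y_2=3
S(5/4) = -657/256

y_0 = S_0(0) = a_0 = 4
y_1 = S_1(0) = a_1 = -3
y_2 = S_1(1) = 3
t_q=5/4 is in segment 1 (τ=1/4); S_1(τ)=-657/256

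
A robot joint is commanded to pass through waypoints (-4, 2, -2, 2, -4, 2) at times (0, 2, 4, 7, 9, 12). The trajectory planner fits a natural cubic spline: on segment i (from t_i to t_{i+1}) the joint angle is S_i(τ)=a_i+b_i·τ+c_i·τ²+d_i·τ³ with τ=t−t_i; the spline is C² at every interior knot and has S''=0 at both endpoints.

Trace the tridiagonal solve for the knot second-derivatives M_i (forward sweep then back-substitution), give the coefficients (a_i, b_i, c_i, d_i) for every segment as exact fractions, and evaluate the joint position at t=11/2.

Δ: Δ0=3, Δ1=-2, Δ2=4/3, Δ3=-3, Δ4=2
row 1: diag=8, rhs=-30; c'=1/4, d'=-15/4
row 2: denom=10−2·1/4=19/2; d'=(20−2·-15/4)/(19/2)=55/19
row 3: denom=10−3·6/19=172/19; d'=(-26−3·55/19)/(172/19)=-659/172
row 4: denom=10−2·19/86=411/43; d'=(30−2·-659/172)/(411/43)=3239/822
back: M4=3239/822
back: M3=-659/172−19/86·3239/822=-3865/822
back: M2=55/19−6/19·-3865/822=600/137
back: M1=-15/4−1/4·600/137=-2655/548
M: M0=0, M1=-2655/548, M2=600/137, M3=-3865/822, M4=3239/822, M5=0
seg 0: a=-4, c=M0/2=0, d=(M1−M0)/(6·2)=-885/2192, b=Δ0−h0·(2M0+M1)/6=2529/548
seg 1: a=2, c=M1/2=-2655/1096, d=(M2−M1)/(6·2)=1685/2192, b=Δ1−h1·(2M1+M2)/6=-63/274
seg 2: a=-2, c=M2/2=300/137, d=(M3−M2)/(6·3)=-7465/14796, b=Δ2−h2·(2M2+M3)/6=-381/548
seg 3: a=2, c=M3/2=-3865/1644, d=(M4−M3)/(6·2)=296/411, b=Δ3−h3·(2M3+M4)/6=-323/274
seg 4: a=-4, c=M4/2=3239/1644, d=(M5−M4)/(6·3)=-3239/14796, b=Δ4−h4·(2M4+M5)/6=-1595/822
t_q=11/2 → seg 2, τ=3/2; S=-2+-381/548·τ+300/137·τ²+-7465/14796·τ³=795/4384

  seg 0: a=-4 b=2529/548 c=0 d=-885/2192
  seg 1: a=2 b=-63/274 c=-2655/1096 d=1685/2192
  seg 2: a=-2 b=-381/548 c=300/137 d=-7465/14796
  seg 3: a=2 b=-323/274 c=-3865/1644 d=296/411
  seg 4: a=-4 b=-1595/822 c=3239/1644 d=-3239/14796
S(11/2) = 795/4384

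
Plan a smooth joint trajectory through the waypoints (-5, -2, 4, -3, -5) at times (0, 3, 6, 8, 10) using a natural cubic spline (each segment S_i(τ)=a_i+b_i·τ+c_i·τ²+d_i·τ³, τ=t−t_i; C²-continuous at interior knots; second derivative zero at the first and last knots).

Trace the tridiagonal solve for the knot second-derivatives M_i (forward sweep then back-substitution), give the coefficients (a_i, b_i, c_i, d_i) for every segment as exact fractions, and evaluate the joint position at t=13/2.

  seg 0: a=-5 b=57/280 c=0 d=223/2520
  seg 1: a=-2 b=363/140 c=223/280 d=-167/504
  seg 2: a=4 b=-63/40 c=-153/70 d=137/224
  seg 3: a=-3 b=-417/140 c=831/560 d=-277/1120
S(13/2) = 24573/8960

Δ: Δ0=1, Δ1=2, Δ2=-7/2, Δ3=-1
row 1: diag=12, rhs=6; c'=1/4, d'=1/2
row 2: denom=10−3·1/4=37/4; d'=(-33−3·1/2)/(37/4)=-138/37
row 3: denom=8−2·8/37=280/37; d'=(15−2·-138/37)/(280/37)=831/280
back: M3=831/280
back: M2=-138/37−8/37·831/280=-153/35
back: M1=1/2−1/4·-153/35=223/140
M: M0=0, M1=223/140, M2=-153/35, M3=831/280, M4=0
seg 0: a=-5, c=M0/2=0, d=(M1−M0)/(6·3)=223/2520, b=Δ0−h0·(2M0+M1)/6=57/280
seg 1: a=-2, c=M1/2=223/280, d=(M2−M1)/(6·3)=-167/504, b=Δ1−h1·(2M1+M2)/6=363/140
seg 2: a=4, c=M2/2=-153/70, d=(M3−M2)/(6·2)=137/224, b=Δ2−h2·(2M2+M3)/6=-63/40
seg 3: a=-3, c=M3/2=831/560, d=(M4−M3)/(6·2)=-277/1120, b=Δ3−h3·(2M3+M4)/6=-417/140
t_q=13/2 → seg 2, τ=1/2; S=4+-63/40·τ+-153/70·τ²+137/224·τ³=24573/8960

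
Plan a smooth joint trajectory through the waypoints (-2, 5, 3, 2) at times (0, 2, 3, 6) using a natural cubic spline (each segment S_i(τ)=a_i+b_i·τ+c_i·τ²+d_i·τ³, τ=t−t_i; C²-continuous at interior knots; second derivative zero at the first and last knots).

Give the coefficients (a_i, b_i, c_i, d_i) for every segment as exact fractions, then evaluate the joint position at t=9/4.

  seg 0: a=-2 b=1535/282 c=0 d=-137/282
  seg 1: a=5 b=-109/282 c=-137/47 d=367/282
  seg 2: a=3 b=-326/141 c=93/94 d=-31/282
S(9/4) = 28525/6016

Δ: Δ0=7/2, Δ1=-2, Δ2=-1/3
row 1: diag=6, rhs=-33; c'=1/6, d'=-11/2
row 2: denom=8−1·1/6=47/6; d'=(10−1·-11/2)/(47/6)=93/47
back: M2=93/47
back: M1=-11/2−1/6·93/47=-274/47
M: M0=0, M1=-274/47, M2=93/47, M3=0
seg 0: a=-2, c=M0/2=0, d=(M1−M0)/(6·2)=-137/282, b=Δ0−h0·(2M0+M1)/6=1535/282
seg 1: a=5, c=M1/2=-137/47, d=(M2−M1)/(6·1)=367/282, b=Δ1−h1·(2M1+M2)/6=-109/282
seg 2: a=3, c=M2/2=93/94, d=(M3−M2)/(6·3)=-31/282, b=Δ2−h2·(2M2+M3)/6=-326/141
t_q=9/4 → seg 1, τ=1/4; S=5+-109/282·τ+-137/47·τ²+367/282·τ³=28525/6016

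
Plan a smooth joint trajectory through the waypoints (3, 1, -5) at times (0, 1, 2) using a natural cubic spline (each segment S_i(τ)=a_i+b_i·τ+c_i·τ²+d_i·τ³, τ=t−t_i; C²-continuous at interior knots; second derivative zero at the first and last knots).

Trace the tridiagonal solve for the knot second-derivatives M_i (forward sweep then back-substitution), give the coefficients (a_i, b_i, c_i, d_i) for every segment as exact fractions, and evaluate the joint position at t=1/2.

Δ: Δ0=-2, Δ1=-6
row 1: diag=4, rhs=-24; c'=1/4, d'=-6
back: M1=-6
M: M0=0, M1=-6, M2=0
seg 0: a=3, c=M0/2=0, d=(M1−M0)/(6·1)=-1, b=Δ0−h0·(2M0+M1)/6=-1
seg 1: a=1, c=M1/2=-3, d=(M2−M1)/(6·1)=1, b=Δ1−h1·(2M1+M2)/6=-4
t_q=1/2 → seg 0, τ=1/2; S=3+-1·τ+0·τ²+-1·τ³=19/8

  seg 0: a=3 b=-1 c=0 d=-1
  seg 1: a=1 b=-4 c=-3 d=1
S(1/2) = 19/8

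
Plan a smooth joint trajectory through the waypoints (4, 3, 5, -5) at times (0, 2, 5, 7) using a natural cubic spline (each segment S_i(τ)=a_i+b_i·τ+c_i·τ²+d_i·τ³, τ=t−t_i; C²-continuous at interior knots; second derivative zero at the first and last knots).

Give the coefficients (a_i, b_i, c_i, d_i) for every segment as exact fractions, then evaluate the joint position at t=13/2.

  seg 0: a=4 b=-617/546 c=0 d=43/273
  seg 1: a=3 b=415/546 c=86/91 d=-41/126
  seg 2: a=5 b=-643/273 c=-361/182 d=361/1092
S(13/2) = -5475/2912

Δ: Δ0=-1/2, Δ1=2/3, Δ2=-5
row 1: diag=10, rhs=7; c'=3/10, d'=7/10
row 2: denom=10−3·3/10=91/10; d'=(-34−3·7/10)/(91/10)=-361/91
back: M2=-361/91
back: M1=7/10−3/10·-361/91=172/91
M: M0=0, M1=172/91, M2=-361/91, M3=0
seg 0: a=4, c=M0/2=0, d=(M1−M0)/(6·2)=43/273, b=Δ0−h0·(2M0+M1)/6=-617/546
seg 1: a=3, c=M1/2=86/91, d=(M2−M1)/(6·3)=-41/126, b=Δ1−h1·(2M1+M2)/6=415/546
seg 2: a=5, c=M2/2=-361/182, d=(M3−M2)/(6·2)=361/1092, b=Δ2−h2·(2M2+M3)/6=-643/273
t_q=13/2 → seg 2, τ=3/2; S=5+-643/273·τ+-361/182·τ²+361/1092·τ³=-5475/2912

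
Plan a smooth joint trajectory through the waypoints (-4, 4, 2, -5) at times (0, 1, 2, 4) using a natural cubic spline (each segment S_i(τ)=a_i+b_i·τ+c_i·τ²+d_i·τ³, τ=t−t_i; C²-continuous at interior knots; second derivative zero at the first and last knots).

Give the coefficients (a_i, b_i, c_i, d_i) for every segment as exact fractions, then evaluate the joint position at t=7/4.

  seg 0: a=-4 b=485/46 c=0 d=-117/46
  seg 1: a=4 b=67/23 c=-351/46 d=125/46
  seg 2: a=2 b=-193/46 c=12/23 d=-2/23
S(7/4) = 389/128

Δ: Δ0=8, Δ1=-2, Δ2=-7/2
row 1: diag=4, rhs=-60; c'=1/4, d'=-15
row 2: denom=6−1·1/4=23/4; d'=(-9−1·-15)/(23/4)=24/23
back: M2=24/23
back: M1=-15−1/4·24/23=-351/23
M: M0=0, M1=-351/23, M2=24/23, M3=0
seg 0: a=-4, c=M0/2=0, d=(M1−M0)/(6·1)=-117/46, b=Δ0−h0·(2M0+M1)/6=485/46
seg 1: a=4, c=M1/2=-351/46, d=(M2−M1)/(6·1)=125/46, b=Δ1−h1·(2M1+M2)/6=67/23
seg 2: a=2, c=M2/2=12/23, d=(M3−M2)/(6·2)=-2/23, b=Δ2−h2·(2M2+M3)/6=-193/46
t_q=7/4 → seg 1, τ=3/4; S=4+67/23·τ+-351/46·τ²+125/46·τ³=389/128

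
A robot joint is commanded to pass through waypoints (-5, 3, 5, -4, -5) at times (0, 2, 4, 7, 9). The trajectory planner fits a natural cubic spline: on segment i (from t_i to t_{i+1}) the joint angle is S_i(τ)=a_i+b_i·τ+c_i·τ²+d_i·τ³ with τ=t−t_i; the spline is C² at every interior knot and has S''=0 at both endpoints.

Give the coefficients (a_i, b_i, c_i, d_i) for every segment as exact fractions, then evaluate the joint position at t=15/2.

  seg 0: a=-5 b=777/172 c=0 d=-89/688
  seg 1: a=3 b=255/86 c=-267/344 d=-71/688
  seg 2: a=5 b=-237/172 c=-60/43 d=49/172
  seg 3: a=-4 b=-177/86 c=201/172 d=-67/344
S(15/2) = -13103/2752

Δ: Δ0=4, Δ1=1, Δ2=-3, Δ3=-1/2
row 1: diag=8, rhs=-18; c'=1/4, d'=-9/4
row 2: denom=10−2·1/4=19/2; d'=(-24−2·-9/4)/(19/2)=-39/19
row 3: denom=10−3·6/19=172/19; d'=(15−3·-39/19)/(172/19)=201/86
back: M3=201/86
back: M2=-39/19−6/19·201/86=-120/43
back: M1=-9/4−1/4·-120/43=-267/172
M: M0=0, M1=-267/172, M2=-120/43, M3=201/86, M4=0
seg 0: a=-5, c=M0/2=0, d=(M1−M0)/(6·2)=-89/688, b=Δ0−h0·(2M0+M1)/6=777/172
seg 1: a=3, c=M1/2=-267/344, d=(M2−M1)/(6·2)=-71/688, b=Δ1−h1·(2M1+M2)/6=255/86
seg 2: a=5, c=M2/2=-60/43, d=(M3−M2)/(6·3)=49/172, b=Δ2−h2·(2M2+M3)/6=-237/172
seg 3: a=-4, c=M3/2=201/172, d=(M4−M3)/(6·2)=-67/344, b=Δ3−h3·(2M3+M4)/6=-177/86
t_q=15/2 → seg 3, τ=1/2; S=-4+-177/86·τ+201/172·τ²+-67/344·τ³=-13103/2752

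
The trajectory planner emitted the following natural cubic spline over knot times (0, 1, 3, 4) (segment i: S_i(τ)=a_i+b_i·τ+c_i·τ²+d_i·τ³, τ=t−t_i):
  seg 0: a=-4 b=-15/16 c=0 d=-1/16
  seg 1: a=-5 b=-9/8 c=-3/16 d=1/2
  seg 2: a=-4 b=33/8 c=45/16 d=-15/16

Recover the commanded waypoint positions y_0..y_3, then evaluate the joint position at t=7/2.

y_0 = S_0(0) = a_0 = -4
y_1 = S_1(0) = a_1 = -5
y_2 = S_2(0) = a_2 = -4
y_3 = S_2(1) = 2
t_q=7/2 is in segment 2 (τ=1/2); S_2(τ)=-173/128

y_0=-4 y_1=-5 y_2=-4 y_3=2
S(7/2) = -173/128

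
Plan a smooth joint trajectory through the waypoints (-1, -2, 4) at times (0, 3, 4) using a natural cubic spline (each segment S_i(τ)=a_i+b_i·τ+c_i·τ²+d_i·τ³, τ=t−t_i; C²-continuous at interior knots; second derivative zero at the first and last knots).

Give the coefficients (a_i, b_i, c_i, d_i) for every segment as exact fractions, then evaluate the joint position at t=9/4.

Δ: Δ0=-1/3, Δ1=6
row 1: diag=8, rhs=38; c'=1/8, d'=19/4
back: M1=19/4
M: M0=0, M1=19/4, M2=0
seg 0: a=-1, c=M0/2=0, d=(M1−M0)/(6·3)=19/72, b=Δ0−h0·(2M0+M1)/6=-65/24
seg 1: a=-2, c=M1/2=19/8, d=(M2−M1)/(6·1)=-19/24, b=Δ1−h1·(2M1+M2)/6=53/12
t_q=9/4 → seg 0, τ=9/4; S=-1+-65/24·τ+0·τ²+19/72·τ³=-2093/512

  seg 0: a=-1 b=-65/24 c=0 d=19/72
  seg 1: a=-2 b=53/12 c=19/8 d=-19/24
S(9/4) = -2093/512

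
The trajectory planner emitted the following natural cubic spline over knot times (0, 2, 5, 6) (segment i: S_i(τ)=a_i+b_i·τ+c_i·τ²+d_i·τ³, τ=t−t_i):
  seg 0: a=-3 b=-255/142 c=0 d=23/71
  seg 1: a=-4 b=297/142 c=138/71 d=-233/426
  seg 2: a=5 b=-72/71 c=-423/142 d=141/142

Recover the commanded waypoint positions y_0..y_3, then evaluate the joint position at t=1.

y_0 = S_0(0) = a_0 = -3
y_1 = S_1(0) = a_1 = -4
y_2 = S_2(0) = a_2 = 5
y_3 = S_2(1) = 2
t_q=1 is in segment 0 (τ=1); S_0(τ)=-635/142

y_0=-3 y_1=-4 y_2=5 y_3=2
S(1) = -635/142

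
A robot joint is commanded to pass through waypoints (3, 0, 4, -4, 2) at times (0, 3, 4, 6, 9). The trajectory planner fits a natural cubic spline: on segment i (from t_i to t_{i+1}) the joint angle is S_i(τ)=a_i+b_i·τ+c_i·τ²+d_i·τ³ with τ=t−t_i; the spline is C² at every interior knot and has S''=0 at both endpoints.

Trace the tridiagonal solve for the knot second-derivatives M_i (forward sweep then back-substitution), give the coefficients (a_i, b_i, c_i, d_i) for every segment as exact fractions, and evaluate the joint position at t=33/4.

Δ: Δ0=-1, Δ1=4, Δ2=-4, Δ3=2
row 1: diag=8, rhs=30; c'=1/8, d'=15/4
row 2: denom=6−1·1/8=47/8; d'=(-48−1·15/4)/(47/8)=-414/47
row 3: denom=10−2·16/47=438/47; d'=(36−2·-414/47)/(438/47)=420/73
back: M3=420/73
back: M2=-414/47−16/47·420/73=-786/73
back: M1=15/4−1/8·-786/73=372/73
M: M0=0, M1=372/73, M2=-786/73, M3=420/73, M4=0
seg 0: a=3, c=M0/2=0, d=(M1−M0)/(6·3)=62/219, b=Δ0−h0·(2M0+M1)/6=-259/73
seg 1: a=0, c=M1/2=186/73, d=(M2−M1)/(6·1)=-193/73, b=Δ1−h1·(2M1+M2)/6=299/73
seg 2: a=4, c=M2/2=-393/73, d=(M3−M2)/(6·2)=201/146, b=Δ2−h2·(2M2+M3)/6=92/73
seg 3: a=-4, c=M3/2=210/73, d=(M4−M3)/(6·3)=-70/219, b=Δ3−h3·(2M3+M4)/6=-274/73
t_q=33/4 → seg 3, τ=9/4; S=-4+-274/73·τ+210/73·τ²+-70/219·τ³=-3557/2336

  seg 0: a=3 b=-259/73 c=0 d=62/219
  seg 1: a=0 b=299/73 c=186/73 d=-193/73
  seg 2: a=4 b=92/73 c=-393/73 d=201/146
  seg 3: a=-4 b=-274/73 c=210/73 d=-70/219
S(33/4) = -3557/2336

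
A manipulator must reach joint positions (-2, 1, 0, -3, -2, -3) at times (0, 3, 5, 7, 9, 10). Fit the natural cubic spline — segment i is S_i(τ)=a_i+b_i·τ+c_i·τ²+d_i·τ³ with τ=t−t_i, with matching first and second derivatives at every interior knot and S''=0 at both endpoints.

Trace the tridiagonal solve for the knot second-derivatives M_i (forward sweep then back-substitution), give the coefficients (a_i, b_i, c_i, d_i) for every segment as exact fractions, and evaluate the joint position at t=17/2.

  seg 0: a=-2 b=517/388 c=0 d=-43/1164
  seg 1: a=1 b=65/194 c=-129/388 d=-33/776
  seg 2: a=0 b=-146/97 c=-57/97 d=229/776
  seg 3: a=-3 b=-61/194 c=459/388 d=-301/776
  seg 4: a=-2 b=-23/97 c=-111/97 d=37/97
S(17/2) = -13155/6208

Δ: Δ0=1, Δ1=-1/2, Δ2=-3/2, Δ3=1/2, Δ4=-1
row 1: diag=10, rhs=-9; c'=1/5, d'=-9/10
row 2: denom=8−2·1/5=38/5; d'=(-6−2·-9/10)/(38/5)=-21/38
row 3: denom=8−2·5/19=142/19; d'=(12−2·-21/38)/(142/19)=249/142
row 4: denom=6−2·19/71=388/71; d'=(-9−2·249/142)/(388/71)=-222/97
back: M4=-222/97
back: M3=249/142−19/71·-222/97=459/194
back: M2=-21/38−5/19·459/194=-114/97
back: M1=-9/10−1/5·-114/97=-129/194
M: M0=0, M1=-129/194, M2=-114/97, M3=459/194, M4=-222/97, M5=0
seg 0: a=-2, c=M0/2=0, d=(M1−M0)/(6·3)=-43/1164, b=Δ0−h0·(2M0+M1)/6=517/388
seg 1: a=1, c=M1/2=-129/388, d=(M2−M1)/(6·2)=-33/776, b=Δ1−h1·(2M1+M2)/6=65/194
seg 2: a=0, c=M2/2=-57/97, d=(M3−M2)/(6·2)=229/776, b=Δ2−h2·(2M2+M3)/6=-146/97
seg 3: a=-3, c=M3/2=459/388, d=(M4−M3)/(6·2)=-301/776, b=Δ3−h3·(2M3+M4)/6=-61/194
seg 4: a=-2, c=M4/2=-111/97, d=(M5−M4)/(6·1)=37/97, b=Δ4−h4·(2M4+M5)/6=-23/97
t_q=17/2 → seg 3, τ=3/2; S=-3+-61/194·τ+459/388·τ²+-301/776·τ³=-13155/6208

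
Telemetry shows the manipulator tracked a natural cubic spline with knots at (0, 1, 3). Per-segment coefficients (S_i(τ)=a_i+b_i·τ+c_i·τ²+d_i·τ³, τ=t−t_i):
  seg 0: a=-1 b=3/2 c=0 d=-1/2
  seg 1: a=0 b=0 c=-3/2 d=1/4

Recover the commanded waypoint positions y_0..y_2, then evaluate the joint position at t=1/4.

y_0 = S_0(0) = a_0 = -1
y_1 = S_1(0) = a_1 = 0
y_2 = S_1(2) = -4
t_q=1/4 is in segment 0 (τ=1/4); S_0(τ)=-81/128

y_0=-1 y_1=0 y_2=-4
S(1/4) = -81/128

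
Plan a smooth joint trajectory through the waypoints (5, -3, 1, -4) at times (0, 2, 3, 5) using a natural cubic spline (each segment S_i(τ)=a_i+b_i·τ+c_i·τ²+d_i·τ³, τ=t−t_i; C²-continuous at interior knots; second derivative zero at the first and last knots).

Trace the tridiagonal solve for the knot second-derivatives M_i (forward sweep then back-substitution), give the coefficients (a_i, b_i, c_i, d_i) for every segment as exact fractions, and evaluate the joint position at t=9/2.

Δ: Δ0=-4, Δ1=4, Δ2=-5/2
row 1: diag=6, rhs=48; c'=1/6, d'=8
row 2: denom=6−1·1/6=35/6; d'=(-39−1·8)/(35/6)=-282/35
back: M2=-282/35
back: M1=8−1/6·-282/35=327/35
M: M0=0, M1=327/35, M2=-282/35, M3=0
seg 0: a=5, c=M0/2=0, d=(M1−M0)/(6·2)=109/140, b=Δ0−h0·(2M0+M1)/6=-249/35
seg 1: a=-3, c=M1/2=327/70, d=(M2−M1)/(6·1)=-29/10, b=Δ1−h1·(2M1+M2)/6=78/35
seg 2: a=1, c=M2/2=-141/35, d=(M3−M2)/(6·2)=47/70, b=Δ2−h2·(2M2+M3)/6=201/70
t_q=9/2 → seg 2, τ=3/2; S=1+201/70·τ+-141/35·τ²+47/70·τ³=-167/112

  seg 0: a=5 b=-249/35 c=0 d=109/140
  seg 1: a=-3 b=78/35 c=327/70 d=-29/10
  seg 2: a=1 b=201/70 c=-141/35 d=47/70
S(9/2) = -167/112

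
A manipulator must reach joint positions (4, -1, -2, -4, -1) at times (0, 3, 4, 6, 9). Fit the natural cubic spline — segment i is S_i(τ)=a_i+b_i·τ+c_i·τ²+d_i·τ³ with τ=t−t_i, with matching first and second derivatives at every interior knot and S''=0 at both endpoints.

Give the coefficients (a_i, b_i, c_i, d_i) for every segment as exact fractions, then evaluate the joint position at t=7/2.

  seg 0: a=4 b=-427/219 c=0 d=62/1971
  seg 1: a=-1 b=-241/219 c=62/219 d=-40/219
  seg 2: a=-2 b=-79/73 c=-58/219 d=67/438
  seg 3: a=-4 b=-67/219 c=143/219 d=-143/1971
S(7/2) = -329/219

Δ: Δ0=-5/3, Δ1=-1, Δ2=-1, Δ3=1
row 1: diag=8, rhs=4; c'=1/8, d'=1/2
row 2: denom=6−1·1/8=47/8; d'=(0−1·1/2)/(47/8)=-4/47
row 3: denom=10−2·16/47=438/47; d'=(12−2·-4/47)/(438/47)=286/219
back: M3=286/219
back: M2=-4/47−16/47·286/219=-116/219
back: M1=1/2−1/8·-116/219=124/219
M: M0=0, M1=124/219, M2=-116/219, M3=286/219, M4=0
seg 0: a=4, c=M0/2=0, d=(M1−M0)/(6·3)=62/1971, b=Δ0−h0·(2M0+M1)/6=-427/219
seg 1: a=-1, c=M1/2=62/219, d=(M2−M1)/(6·1)=-40/219, b=Δ1−h1·(2M1+M2)/6=-241/219
seg 2: a=-2, c=M2/2=-58/219, d=(M3−M2)/(6·2)=67/438, b=Δ2−h2·(2M2+M3)/6=-79/73
seg 3: a=-4, c=M3/2=143/219, d=(M4−M3)/(6·3)=-143/1971, b=Δ3−h3·(2M3+M4)/6=-67/219
t_q=7/2 → seg 1, τ=1/2; S=-1+-241/219·τ+62/219·τ²+-40/219·τ³=-329/219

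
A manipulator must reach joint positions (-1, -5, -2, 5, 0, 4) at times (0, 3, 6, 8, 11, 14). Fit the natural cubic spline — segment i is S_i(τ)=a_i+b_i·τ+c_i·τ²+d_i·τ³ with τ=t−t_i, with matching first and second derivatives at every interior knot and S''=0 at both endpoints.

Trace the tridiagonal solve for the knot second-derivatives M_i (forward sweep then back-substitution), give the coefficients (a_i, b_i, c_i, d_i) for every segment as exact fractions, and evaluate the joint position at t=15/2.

  seg 0: a=-1 b=-477/290 c=0 d=271/7830
  seg 1: a=-5 b=-103/145 c=271/870 d=5/58
  seg 2: a=-2 b=1011/290 c=473/435 d=-47/87
  seg 3: a=5 b=1177/870 c=-937/435 d=599/1566
  seg 4: a=0 b=-541/435 c=1121/870 d=-1121/7830
S(15/2) = 4469/1160

Δ: Δ0=-4/3, Δ1=1, Δ2=7/2, Δ3=-5/3, Δ4=4/3
row 1: diag=12, rhs=14; c'=1/4, d'=7/6
row 2: denom=10−3·1/4=37/4; d'=(15−3·7/6)/(37/4)=46/37
row 3: denom=10−2·8/37=354/37; d'=(-31−2·46/37)/(354/37)=-7/2
row 4: denom=12−3·37/118=1305/118; d'=(18−3·-7/2)/(1305/118)=1121/435
back: M4=1121/435
back: M3=-7/2−37/118·1121/435=-1874/435
back: M2=46/37−8/37·-1874/435=946/435
back: M1=7/6−1/4·946/435=271/435
M: M0=0, M1=271/435, M2=946/435, M3=-1874/435, M4=1121/435, M5=0
seg 0: a=-1, c=M0/2=0, d=(M1−M0)/(6·3)=271/7830, b=Δ0−h0·(2M0+M1)/6=-477/290
seg 1: a=-5, c=M1/2=271/870, d=(M2−M1)/(6·3)=5/58, b=Δ1−h1·(2M1+M2)/6=-103/145
seg 2: a=-2, c=M2/2=473/435, d=(M3−M2)/(6·2)=-47/87, b=Δ2−h2·(2M2+M3)/6=1011/290
seg 3: a=5, c=M3/2=-937/435, d=(M4−M3)/(6·3)=599/1566, b=Δ3−h3·(2M3+M4)/6=1177/870
seg 4: a=0, c=M4/2=1121/870, d=(M5−M4)/(6·3)=-1121/7830, b=Δ4−h4·(2M4+M5)/6=-541/435
t_q=15/2 → seg 2, τ=3/2; S=-2+1011/290·τ+473/435·τ²+-47/87·τ³=4469/1160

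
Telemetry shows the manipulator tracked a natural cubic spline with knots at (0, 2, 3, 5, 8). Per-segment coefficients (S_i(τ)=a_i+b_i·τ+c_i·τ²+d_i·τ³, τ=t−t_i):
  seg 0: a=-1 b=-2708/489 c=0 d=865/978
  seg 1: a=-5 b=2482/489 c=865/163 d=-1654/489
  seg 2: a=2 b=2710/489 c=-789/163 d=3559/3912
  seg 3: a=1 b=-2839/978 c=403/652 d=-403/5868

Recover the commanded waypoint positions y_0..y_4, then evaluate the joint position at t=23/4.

y_0=-1 y_1=-5 y_2=2 y_3=1 y_4=-4
S(23/4) = -35821/41728

y_0 = S_0(0) = a_0 = -1
y_1 = S_1(0) = a_1 = -5
y_2 = S_2(0) = a_2 = 2
y_3 = S_3(0) = a_3 = 1
y_4 = S_3(3) = -4
t_q=23/4 is in segment 3 (τ=3/4); S_3(τ)=-35821/41728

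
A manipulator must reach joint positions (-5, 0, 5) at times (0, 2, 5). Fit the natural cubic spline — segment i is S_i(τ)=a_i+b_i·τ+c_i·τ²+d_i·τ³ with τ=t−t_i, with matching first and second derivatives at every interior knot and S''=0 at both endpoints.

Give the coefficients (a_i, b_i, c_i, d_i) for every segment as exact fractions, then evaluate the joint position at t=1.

Δ: Δ0=5/2, Δ1=5/3
row 1: diag=10, rhs=-5; c'=3/10, d'=-1/2
back: M1=-1/2
M: M0=0, M1=-1/2, M2=0
seg 0: a=-5, c=M0/2=0, d=(M1−M0)/(6·2)=-1/24, b=Δ0−h0·(2M0+M1)/6=8/3
seg 1: a=0, c=M1/2=-1/4, d=(M2−M1)/(6·3)=1/36, b=Δ1−h1·(2M1+M2)/6=13/6
t_q=1 → seg 0, τ=1; S=-5+8/3·τ+0·τ²+-1/24·τ³=-19/8

  seg 0: a=-5 b=8/3 c=0 d=-1/24
  seg 1: a=0 b=13/6 c=-1/4 d=1/36
S(1) = -19/8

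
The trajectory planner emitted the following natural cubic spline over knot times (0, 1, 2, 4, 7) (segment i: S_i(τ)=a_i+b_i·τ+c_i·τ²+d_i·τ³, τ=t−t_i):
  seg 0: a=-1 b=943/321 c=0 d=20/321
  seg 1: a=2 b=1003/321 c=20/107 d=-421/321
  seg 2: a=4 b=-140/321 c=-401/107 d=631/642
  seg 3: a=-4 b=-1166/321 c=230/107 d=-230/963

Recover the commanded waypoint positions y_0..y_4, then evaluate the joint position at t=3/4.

y_0=-1 y_1=2 y_2=4 y_3=-4 y_4=-2
S(3/4) = 2105/1712

y_0 = S_0(0) = a_0 = -1
y_1 = S_1(0) = a_1 = 2
y_2 = S_2(0) = a_2 = 4
y_3 = S_3(0) = a_3 = -4
y_4 = S_3(3) = -2
t_q=3/4 is in segment 0 (τ=3/4); S_0(τ)=2105/1712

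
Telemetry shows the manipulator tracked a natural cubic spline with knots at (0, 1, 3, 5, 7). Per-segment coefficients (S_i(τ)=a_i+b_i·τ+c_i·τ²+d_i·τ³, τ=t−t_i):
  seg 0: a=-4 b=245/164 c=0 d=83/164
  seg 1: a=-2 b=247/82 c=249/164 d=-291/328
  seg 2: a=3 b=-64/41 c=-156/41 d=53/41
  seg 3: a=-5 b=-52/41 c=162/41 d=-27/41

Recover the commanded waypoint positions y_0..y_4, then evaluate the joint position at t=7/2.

y_0=-4 y_1=-2 y_2=3 y_3=-5 y_4=3
S(7/2) = 469/328

y_0 = S_0(0) = a_0 = -4
y_1 = S_1(0) = a_1 = -2
y_2 = S_2(0) = a_2 = 3
y_3 = S_3(0) = a_3 = -5
y_4 = S_3(2) = 3
t_q=7/2 is in segment 2 (τ=1/2); S_2(τ)=469/328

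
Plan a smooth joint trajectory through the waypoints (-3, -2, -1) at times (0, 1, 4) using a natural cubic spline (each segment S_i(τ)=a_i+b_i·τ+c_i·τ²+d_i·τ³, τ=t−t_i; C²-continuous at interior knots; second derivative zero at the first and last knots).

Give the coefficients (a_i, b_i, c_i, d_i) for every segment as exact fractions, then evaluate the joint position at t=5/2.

Δ: Δ0=1, Δ1=1/3
row 1: diag=8, rhs=-4; c'=3/8, d'=-1/2
back: M1=-1/2
M: M0=0, M1=-1/2, M2=0
seg 0: a=-3, c=M0/2=0, d=(M1−M0)/(6·1)=-1/12, b=Δ0−h0·(2M0+M1)/6=13/12
seg 1: a=-2, c=M1/2=-1/4, d=(M2−M1)/(6·3)=1/36, b=Δ1−h1·(2M1+M2)/6=5/6
t_q=5/2 → seg 1, τ=3/2; S=-2+5/6·τ+-1/4·τ²+1/36·τ³=-39/32

  seg 0: a=-3 b=13/12 c=0 d=-1/12
  seg 1: a=-2 b=5/6 c=-1/4 d=1/36
S(5/2) = -39/32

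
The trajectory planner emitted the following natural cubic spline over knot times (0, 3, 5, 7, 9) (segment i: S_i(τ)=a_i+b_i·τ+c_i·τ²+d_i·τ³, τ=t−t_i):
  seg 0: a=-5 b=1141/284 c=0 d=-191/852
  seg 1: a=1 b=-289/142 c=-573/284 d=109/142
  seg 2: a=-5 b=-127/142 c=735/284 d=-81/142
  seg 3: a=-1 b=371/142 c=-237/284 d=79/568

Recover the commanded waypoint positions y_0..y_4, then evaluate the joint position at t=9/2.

y_0 = S_0(0) = a_0 = -5
y_1 = S_1(0) = a_1 = 1
y_2 = S_2(0) = a_2 = -5
y_3 = S_3(0) = a_3 = -1
y_4 = S_3(2) = 2
t_q=9/2 is in segment 1 (τ=3/2); S_1(τ)=-2273/568

y_0=-5 y_1=1 y_2=-5 y_3=-1 y_4=2
S(9/2) = -2273/568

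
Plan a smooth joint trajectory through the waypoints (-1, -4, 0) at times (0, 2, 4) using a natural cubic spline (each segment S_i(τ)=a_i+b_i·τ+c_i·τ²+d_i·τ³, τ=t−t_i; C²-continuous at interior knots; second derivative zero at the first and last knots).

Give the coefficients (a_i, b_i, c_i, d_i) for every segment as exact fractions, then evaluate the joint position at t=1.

Δ: Δ0=-3/2, Δ1=2
row 1: diag=8, rhs=21; c'=1/4, d'=21/8
back: M1=21/8
M: M0=0, M1=21/8, M2=0
seg 0: a=-1, c=M0/2=0, d=(M1−M0)/(6·2)=7/32, b=Δ0−h0·(2M0+M1)/6=-19/8
seg 1: a=-4, c=M1/2=21/16, d=(M2−M1)/(6·2)=-7/32, b=Δ1−h1·(2M1+M2)/6=1/4
t_q=1 → seg 0, τ=1; S=-1+-19/8·τ+0·τ²+7/32·τ³=-101/32

  seg 0: a=-1 b=-19/8 c=0 d=7/32
  seg 1: a=-4 b=1/4 c=21/16 d=-7/32
S(1) = -101/32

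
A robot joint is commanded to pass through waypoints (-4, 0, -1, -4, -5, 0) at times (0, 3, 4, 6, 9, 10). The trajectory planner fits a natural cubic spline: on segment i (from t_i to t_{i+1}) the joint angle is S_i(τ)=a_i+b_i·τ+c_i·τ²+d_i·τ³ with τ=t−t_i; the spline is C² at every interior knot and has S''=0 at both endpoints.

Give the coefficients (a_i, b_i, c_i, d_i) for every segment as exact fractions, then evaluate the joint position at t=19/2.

  seg 0: a=-4 b=4533/2054 c=0 d=-5383/55458
  seg 1: a=0 b=-425/1027 c=-5383/6162 d=1771/6162
  seg 2: a=-1 b=-8003/6162 c=-35/3081 d=-275/6162
  seg 3: a=-4 b=-297/158 c=-860/3081 d=14689/55458
  seg 4: a=-5 b=3694/1027 c=4323/2054 d=-1441/2054
S(19/2) = -45403/16432

Δ: Δ0=4/3, Δ1=-1, Δ2=-3/2, Δ3=-1/3, Δ4=5
row 1: diag=8, rhs=-14; c'=1/8, d'=-7/4
row 2: denom=6−1·1/8=47/8; d'=(-3−1·-7/4)/(47/8)=-10/47
row 3: denom=10−2·16/47=438/47; d'=(7−2·-10/47)/(438/47)=349/438
row 4: denom=8−3·47/146=1027/146; d'=(32−3·349/438)/(1027/146)=4323/1027
back: M4=4323/1027
back: M3=349/438−47/146·4323/1027=-1720/3081
back: M2=-10/47−16/47·-1720/3081=-70/3081
back: M1=-7/4−1/8·-70/3081=-5383/3081
M: M0=0, M1=-5383/3081, M2=-70/3081, M3=-1720/3081, M4=4323/1027, M5=0
seg 0: a=-4, c=M0/2=0, d=(M1−M0)/(6·3)=-5383/55458, b=Δ0−h0·(2M0+M1)/6=4533/2054
seg 1: a=0, c=M1/2=-5383/6162, d=(M2−M1)/(6·1)=1771/6162, b=Δ1−h1·(2M1+M2)/6=-425/1027
seg 2: a=-1, c=M2/2=-35/3081, d=(M3−M2)/(6·2)=-275/6162, b=Δ2−h2·(2M2+M3)/6=-8003/6162
seg 3: a=-4, c=M3/2=-860/3081, d=(M4−M3)/(6·3)=14689/55458, b=Δ3−h3·(2M3+M4)/6=-297/158
seg 4: a=-5, c=M4/2=4323/2054, d=(M5−M4)/(6·1)=-1441/2054, b=Δ4−h4·(2M4+M5)/6=3694/1027
t_q=19/2 → seg 4, τ=1/2; S=-5+3694/1027·τ+4323/2054·τ²+-1441/2054·τ³=-45403/16432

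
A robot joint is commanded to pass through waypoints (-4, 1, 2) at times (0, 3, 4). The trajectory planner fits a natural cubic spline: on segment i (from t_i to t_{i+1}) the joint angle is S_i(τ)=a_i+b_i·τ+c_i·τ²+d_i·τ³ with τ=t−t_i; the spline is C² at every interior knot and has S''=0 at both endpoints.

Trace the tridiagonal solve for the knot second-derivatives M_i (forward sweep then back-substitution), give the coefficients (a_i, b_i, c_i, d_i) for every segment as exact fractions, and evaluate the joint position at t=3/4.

Δ: Δ0=5/3, Δ1=1
row 1: diag=8, rhs=-4; c'=1/8, d'=-1/2
back: M1=-1/2
M: M0=0, M1=-1/2, M2=0
seg 0: a=-4, c=M0/2=0, d=(M1−M0)/(6·3)=-1/36, b=Δ0−h0·(2M0+M1)/6=23/12
seg 1: a=1, c=M1/2=-1/4, d=(M2−M1)/(6·1)=1/12, b=Δ1−h1·(2M1+M2)/6=7/6
t_q=3/4 → seg 0, τ=3/4; S=-4+23/12·τ+0·τ²+-1/36·τ³=-659/256

  seg 0: a=-4 b=23/12 c=0 d=-1/36
  seg 1: a=1 b=7/6 c=-1/4 d=1/12
S(3/4) = -659/256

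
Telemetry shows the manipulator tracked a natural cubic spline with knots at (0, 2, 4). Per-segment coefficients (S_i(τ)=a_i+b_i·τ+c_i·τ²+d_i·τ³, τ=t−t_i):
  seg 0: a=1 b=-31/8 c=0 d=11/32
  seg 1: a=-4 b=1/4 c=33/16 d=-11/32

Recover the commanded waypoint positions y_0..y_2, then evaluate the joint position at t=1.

y_0 = S_0(0) = a_0 = 1
y_1 = S_1(0) = a_1 = -4
y_2 = S_1(2) = 2
t_q=1 is in segment 0 (τ=1); S_0(τ)=-81/32

y_0=1 y_1=-4 y_2=2
S(1) = -81/32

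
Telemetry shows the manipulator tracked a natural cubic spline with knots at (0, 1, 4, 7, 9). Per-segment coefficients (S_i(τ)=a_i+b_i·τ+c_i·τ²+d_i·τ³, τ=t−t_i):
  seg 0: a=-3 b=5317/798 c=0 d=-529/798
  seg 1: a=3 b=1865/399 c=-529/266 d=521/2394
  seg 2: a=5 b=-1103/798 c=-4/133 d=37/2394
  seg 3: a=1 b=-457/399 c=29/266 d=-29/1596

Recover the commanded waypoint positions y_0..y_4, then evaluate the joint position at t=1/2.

y_0 = S_0(0) = a_0 = -3
y_1 = S_1(0) = a_1 = 3
y_2 = S_2(0) = a_2 = 5
y_3 = S_3(0) = a_3 = 1
y_4 = S_3(2) = -1
t_q=1/2 is in segment 0 (τ=1/2); S_0(τ)=529/2128

y_0=-3 y_1=3 y_2=5 y_3=1 y_4=-1
S(1/2) = 529/2128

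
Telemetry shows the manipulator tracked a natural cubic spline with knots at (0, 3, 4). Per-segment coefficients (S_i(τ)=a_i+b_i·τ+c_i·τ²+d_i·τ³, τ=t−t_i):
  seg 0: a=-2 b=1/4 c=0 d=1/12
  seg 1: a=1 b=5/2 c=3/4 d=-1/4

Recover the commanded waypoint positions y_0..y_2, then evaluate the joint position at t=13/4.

y_0 = S_0(0) = a_0 = -2
y_1 = S_1(0) = a_1 = 1
y_2 = S_1(1) = 4
t_q=13/4 is in segment 1 (τ=1/4); S_1(τ)=427/256

y_0=-2 y_1=1 y_2=4
S(13/4) = 427/256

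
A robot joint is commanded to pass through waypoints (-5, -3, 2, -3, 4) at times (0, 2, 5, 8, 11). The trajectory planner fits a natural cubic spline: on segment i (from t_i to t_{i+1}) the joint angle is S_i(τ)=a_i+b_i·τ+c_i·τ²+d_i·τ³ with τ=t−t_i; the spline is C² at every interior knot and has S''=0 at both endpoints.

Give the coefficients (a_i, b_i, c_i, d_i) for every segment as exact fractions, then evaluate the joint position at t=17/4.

  seg 0: a=-5 b=125/207 c=0 d=41/414
  seg 1: a=-3 b=371/207 c=41/69 d=-395/1863
  seg 2: a=2 b=-76/207 c=-272/207 d=547/1863
  seg 3: a=-3 b=-67/207 c=275/207 d=-275/1863
S(17/4) = 2393/1472

Δ: Δ0=1, Δ1=5/3, Δ2=-5/3, Δ3=7/3
row 1: diag=10, rhs=4; c'=3/10, d'=2/5
row 2: denom=12−3·3/10=111/10; d'=(-20−3·2/5)/(111/10)=-212/111
row 3: denom=12−3·10/37=414/37; d'=(24−3·-212/111)/(414/37)=550/207
back: M3=550/207
back: M2=-212/111−10/37·550/207=-544/207
back: M1=2/5−3/10·-544/207=82/69
M: M0=0, M1=82/69, M2=-544/207, M3=550/207, M4=0
seg 0: a=-5, c=M0/2=0, d=(M1−M0)/(6·2)=41/414, b=Δ0−h0·(2M0+M1)/6=125/207
seg 1: a=-3, c=M1/2=41/69, d=(M2−M1)/(6·3)=-395/1863, b=Δ1−h1·(2M1+M2)/6=371/207
seg 2: a=2, c=M2/2=-272/207, d=(M3−M2)/(6·3)=547/1863, b=Δ2−h2·(2M2+M3)/6=-76/207
seg 3: a=-3, c=M3/2=275/207, d=(M4−M3)/(6·3)=-275/1863, b=Δ3−h3·(2M3+M4)/6=-67/207
t_q=17/4 → seg 1, τ=9/4; S=-3+371/207·τ+41/69·τ²+-395/1863·τ³=2393/1472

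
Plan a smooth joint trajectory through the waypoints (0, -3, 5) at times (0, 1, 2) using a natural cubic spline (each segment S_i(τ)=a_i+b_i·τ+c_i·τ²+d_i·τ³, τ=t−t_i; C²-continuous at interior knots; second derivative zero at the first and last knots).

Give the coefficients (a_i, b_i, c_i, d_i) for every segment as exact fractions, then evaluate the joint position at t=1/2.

  seg 0: a=0 b=-23/4 c=0 d=11/4
  seg 1: a=-3 b=5/2 c=33/4 d=-11/4
S(1/2) = -81/32

Δ: Δ0=-3, Δ1=8
row 1: diag=4, rhs=66; c'=1/4, d'=33/2
back: M1=33/2
M: M0=0, M1=33/2, M2=0
seg 0: a=0, c=M0/2=0, d=(M1−M0)/(6·1)=11/4, b=Δ0−h0·(2M0+M1)/6=-23/4
seg 1: a=-3, c=M1/2=33/4, d=(M2−M1)/(6·1)=-11/4, b=Δ1−h1·(2M1+M2)/6=5/2
t_q=1/2 → seg 0, τ=1/2; S=0+-23/4·τ+0·τ²+11/4·τ³=-81/32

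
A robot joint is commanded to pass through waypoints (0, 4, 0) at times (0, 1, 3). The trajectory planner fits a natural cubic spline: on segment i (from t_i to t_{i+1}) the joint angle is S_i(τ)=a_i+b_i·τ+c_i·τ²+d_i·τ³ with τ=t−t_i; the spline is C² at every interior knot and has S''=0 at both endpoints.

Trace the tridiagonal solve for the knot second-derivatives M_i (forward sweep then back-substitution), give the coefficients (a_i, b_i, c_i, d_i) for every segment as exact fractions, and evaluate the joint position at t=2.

  seg 0: a=0 b=5 c=0 d=-1
  seg 1: a=4 b=2 c=-3 d=1/2
S(2) = 7/2

Δ: Δ0=4, Δ1=-2
row 1: diag=6, rhs=-36; c'=1/3, d'=-6
back: M1=-6
M: M0=0, M1=-6, M2=0
seg 0: a=0, c=M0/2=0, d=(M1−M0)/(6·1)=-1, b=Δ0−h0·(2M0+M1)/6=5
seg 1: a=4, c=M1/2=-3, d=(M2−M1)/(6·2)=1/2, b=Δ1−h1·(2M1+M2)/6=2
t_q=2 → seg 1, τ=1; S=4+2·τ+-3·τ²+1/2·τ³=7/2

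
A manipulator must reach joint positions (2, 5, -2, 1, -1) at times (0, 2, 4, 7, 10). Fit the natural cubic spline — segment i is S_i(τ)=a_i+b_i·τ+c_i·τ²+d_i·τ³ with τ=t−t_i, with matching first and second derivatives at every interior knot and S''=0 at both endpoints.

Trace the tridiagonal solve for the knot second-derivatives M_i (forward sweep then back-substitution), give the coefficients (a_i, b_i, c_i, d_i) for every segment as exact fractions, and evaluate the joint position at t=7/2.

  seg 0: a=2 b=1303/420 c=0 d=-673/1680
  seg 1: a=5 b=-179/105 c=-673/280 d=253/336
  seg 2: a=-2 b=-137/60 c=74/35 d=-257/756
  seg 3: a=1 b=257/210 c=-397/420 d=397/3780
S(7/2) = -1899/4480

Δ: Δ0=3/2, Δ1=-7/2, Δ2=1, Δ3=-2/3
row 1: diag=8, rhs=-30; c'=1/4, d'=-15/4
row 2: denom=10−2·1/4=19/2; d'=(27−2·-15/4)/(19/2)=69/19
row 3: denom=12−3·6/19=210/19; d'=(-10−3·69/19)/(210/19)=-397/210
back: M3=-397/210
back: M2=69/19−6/19·-397/210=148/35
back: M1=-15/4−1/4·148/35=-673/140
M: M0=0, M1=-673/140, M2=148/35, M3=-397/210, M4=0
seg 0: a=2, c=M0/2=0, d=(M1−M0)/(6·2)=-673/1680, b=Δ0−h0·(2M0+M1)/6=1303/420
seg 1: a=5, c=M1/2=-673/280, d=(M2−M1)/(6·2)=253/336, b=Δ1−h1·(2M1+M2)/6=-179/105
seg 2: a=-2, c=M2/2=74/35, d=(M3−M2)/(6·3)=-257/756, b=Δ2−h2·(2M2+M3)/6=-137/60
seg 3: a=1, c=M3/2=-397/420, d=(M4−M3)/(6·3)=397/3780, b=Δ3−h3·(2M3+M4)/6=257/210
t_q=7/2 → seg 1, τ=3/2; S=5+-179/105·τ+-673/280·τ²+253/336·τ³=-1899/4480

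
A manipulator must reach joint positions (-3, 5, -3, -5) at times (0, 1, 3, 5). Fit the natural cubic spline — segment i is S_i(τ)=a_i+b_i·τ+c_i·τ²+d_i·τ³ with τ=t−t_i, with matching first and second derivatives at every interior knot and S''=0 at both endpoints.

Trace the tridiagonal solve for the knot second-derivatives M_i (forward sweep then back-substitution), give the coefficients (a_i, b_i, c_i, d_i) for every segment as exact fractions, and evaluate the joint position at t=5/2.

  seg 0: a=-3 b=227/22 c=0 d=-51/22
  seg 1: a=5 b=37/11 c=-153/22 d=18/11
  seg 2: a=-3 b=-53/11 c=63/22 d=-21/44
S(5/2) = -7/88

Δ: Δ0=8, Δ1=-4, Δ2=-1
row 1: diag=6, rhs=-72; c'=1/3, d'=-12
row 2: denom=8−2·1/3=22/3; d'=(18−2·-12)/(22/3)=63/11
back: M2=63/11
back: M1=-12−1/3·63/11=-153/11
M: M0=0, M1=-153/11, M2=63/11, M3=0
seg 0: a=-3, c=M0/2=0, d=(M1−M0)/(6·1)=-51/22, b=Δ0−h0·(2M0+M1)/6=227/22
seg 1: a=5, c=M1/2=-153/22, d=(M2−M1)/(6·2)=18/11, b=Δ1−h1·(2M1+M2)/6=37/11
seg 2: a=-3, c=M2/2=63/22, d=(M3−M2)/(6·2)=-21/44, b=Δ2−h2·(2M2+M3)/6=-53/11
t_q=5/2 → seg 1, τ=3/2; S=5+37/11·τ+-153/22·τ²+18/11·τ³=-7/88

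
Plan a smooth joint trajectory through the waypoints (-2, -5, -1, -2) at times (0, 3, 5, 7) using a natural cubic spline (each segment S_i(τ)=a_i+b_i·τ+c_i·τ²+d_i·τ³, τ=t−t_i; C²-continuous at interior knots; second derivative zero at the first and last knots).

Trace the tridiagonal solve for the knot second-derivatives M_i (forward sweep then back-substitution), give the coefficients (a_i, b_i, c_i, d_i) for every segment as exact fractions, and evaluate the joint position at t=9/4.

Δ: Δ0=-1, Δ1=2, Δ2=-1/2
row 1: diag=10, rhs=18; c'=1/5, d'=9/5
row 2: denom=8−2·1/5=38/5; d'=(-15−2·9/5)/(38/5)=-93/38
back: M2=-93/38
back: M1=9/5−1/5·-93/38=87/38
M: M0=0, M1=87/38, M2=-93/38, M3=0
seg 0: a=-2, c=M0/2=0, d=(M1−M0)/(6·3)=29/228, b=Δ0−h0·(2M0+M1)/6=-163/76
seg 1: a=-5, c=M1/2=87/76, d=(M2−M1)/(6·2)=-15/38, b=Δ1−h1·(2M1+M2)/6=49/38
seg 2: a=-1, c=M2/2=-93/76, d=(M3−M2)/(6·2)=31/152, b=Δ2−h2·(2M2+M3)/6=43/38
t_q=9/4 → seg 0, τ=9/4; S=-2+-163/76·τ+0·τ²+29/228·τ³=-26153/4864

  seg 0: a=-2 b=-163/76 c=0 d=29/228
  seg 1: a=-5 b=49/38 c=87/76 d=-15/38
  seg 2: a=-1 b=43/38 c=-93/76 d=31/152
S(9/4) = -26153/4864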